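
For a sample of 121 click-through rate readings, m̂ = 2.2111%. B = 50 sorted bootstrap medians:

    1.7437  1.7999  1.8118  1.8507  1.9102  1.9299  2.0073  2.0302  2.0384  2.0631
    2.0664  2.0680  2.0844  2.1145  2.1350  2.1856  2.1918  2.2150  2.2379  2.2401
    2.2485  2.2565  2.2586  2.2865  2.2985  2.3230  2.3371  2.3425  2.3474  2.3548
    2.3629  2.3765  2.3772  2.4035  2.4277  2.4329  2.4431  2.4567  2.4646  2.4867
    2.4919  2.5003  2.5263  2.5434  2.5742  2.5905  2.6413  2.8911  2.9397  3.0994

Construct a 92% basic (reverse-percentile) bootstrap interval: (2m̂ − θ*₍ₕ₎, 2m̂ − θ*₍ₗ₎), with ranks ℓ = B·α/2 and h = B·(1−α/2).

(1.5311, 2.6223)

Percentile endpoints at ranks 2 and 48: θ*₍2₎ = 1.7999, θ*₍48₎ = 2.8911.
Basic interval reflects these around m̂:
  lower = 2 × 2.2111 − 2.8911 = 1.5311
  upper = 2 × 2.2111 − 1.7999 = 2.6223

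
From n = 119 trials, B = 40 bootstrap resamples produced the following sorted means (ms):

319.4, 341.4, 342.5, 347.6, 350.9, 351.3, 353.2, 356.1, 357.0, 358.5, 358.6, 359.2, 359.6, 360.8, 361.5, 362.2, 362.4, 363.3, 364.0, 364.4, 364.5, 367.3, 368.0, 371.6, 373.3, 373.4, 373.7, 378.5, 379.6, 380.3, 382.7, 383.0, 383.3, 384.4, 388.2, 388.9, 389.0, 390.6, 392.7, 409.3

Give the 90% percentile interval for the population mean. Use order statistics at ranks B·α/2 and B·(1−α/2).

α = 0.10; lower rank = 40 × 0.050 = 2; upper rank = 40 × 0.950 = 38.
The 2nd smallest replicate is 341.4; the 38th is 390.6.

(341.4, 390.6)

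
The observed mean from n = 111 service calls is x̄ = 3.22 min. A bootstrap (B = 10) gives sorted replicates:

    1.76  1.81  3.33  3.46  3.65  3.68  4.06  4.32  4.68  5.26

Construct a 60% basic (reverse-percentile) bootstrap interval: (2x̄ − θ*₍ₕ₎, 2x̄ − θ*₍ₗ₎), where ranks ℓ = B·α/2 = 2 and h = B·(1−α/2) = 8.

(2.12, 4.63)

Percentile endpoints at ranks 2 and 8: θ*₍2₎ = 1.81, θ*₍8₎ = 4.32.
Basic interval reflects these around x̄:
  lower = 2 × 3.22 − 4.32 = 2.12
  upper = 2 × 3.22 − 1.81 = 4.63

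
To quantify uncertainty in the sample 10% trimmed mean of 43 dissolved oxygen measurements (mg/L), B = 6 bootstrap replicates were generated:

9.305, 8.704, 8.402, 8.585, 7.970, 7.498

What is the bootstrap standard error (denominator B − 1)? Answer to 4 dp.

Bootstrap SE is the standard deviation of the 6 replicate 10% trimmed means.
Mean of replicates: (9.305 + 8.704 + 8.402 + 8.585 + 7.970 + 7.498) / 6 = 50.46400 / 6 = 8.41067
Sum of squared deviations: (+0.89433)² + (+0.29333)² + (−0.00867)² + (+0.17433)² + (−0.44067)² + (−0.91267)² = 1.94349
Variance = 1.94349 / 5 = 0.38870
SE* = √0.38870

SE* = 0.6235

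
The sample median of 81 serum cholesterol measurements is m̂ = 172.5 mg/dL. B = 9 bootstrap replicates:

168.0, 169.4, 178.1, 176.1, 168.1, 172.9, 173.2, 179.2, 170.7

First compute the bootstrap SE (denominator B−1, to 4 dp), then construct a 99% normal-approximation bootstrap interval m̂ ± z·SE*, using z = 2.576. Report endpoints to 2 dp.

Mean of replicates = 172.8556; sum of squared deviations = 141.1822; SE* = √(141.1822/8) = 4.2009
Margin = 2.576 × 4.2009 = 10.822
Interval: 172.5 ± 10.822

(161.68, 183.32)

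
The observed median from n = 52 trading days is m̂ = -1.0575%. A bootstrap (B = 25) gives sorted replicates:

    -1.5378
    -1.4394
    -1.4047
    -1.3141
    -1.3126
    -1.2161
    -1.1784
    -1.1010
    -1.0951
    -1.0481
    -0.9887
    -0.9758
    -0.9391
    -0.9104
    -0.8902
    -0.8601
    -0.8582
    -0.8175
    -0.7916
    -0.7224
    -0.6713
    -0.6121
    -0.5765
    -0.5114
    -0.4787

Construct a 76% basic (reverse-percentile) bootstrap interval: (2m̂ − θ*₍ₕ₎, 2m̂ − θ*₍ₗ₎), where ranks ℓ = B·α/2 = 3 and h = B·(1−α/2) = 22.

(-1.5029, -0.7103)

Percentile endpoints at ranks 3 and 22: θ*₍3₎ = -1.4047, θ*₍22₎ = -0.6121.
Basic interval reflects these around m̂:
  lower = 2 × -1.0575 − -0.6121 = -1.5029
  upper = 2 × -1.0575 − -1.4047 = -0.7103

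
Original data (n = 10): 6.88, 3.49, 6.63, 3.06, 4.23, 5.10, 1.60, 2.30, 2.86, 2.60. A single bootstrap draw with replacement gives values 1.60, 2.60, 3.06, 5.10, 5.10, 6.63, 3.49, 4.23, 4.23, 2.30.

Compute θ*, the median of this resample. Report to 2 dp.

Sorted: 1.60, 2.30, 2.60, 3.06, 3.49, 4.23, 4.23, 5.10, 5.10, 6.63
Median = average of the two middle values = 3.86

θ* = 3.86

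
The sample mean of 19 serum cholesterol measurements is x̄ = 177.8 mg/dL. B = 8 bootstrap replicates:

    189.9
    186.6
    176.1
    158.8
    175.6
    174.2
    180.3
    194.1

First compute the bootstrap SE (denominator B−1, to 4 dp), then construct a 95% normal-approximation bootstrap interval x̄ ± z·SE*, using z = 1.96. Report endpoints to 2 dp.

Mean of replicates = 179.4500; sum of squared deviations = 855.7000; SE* = √(855.7000/7) = 11.0563
Margin = 1.96 × 11.0563 = 21.670
Interval: 177.8 ± 21.670

(156.13, 199.47)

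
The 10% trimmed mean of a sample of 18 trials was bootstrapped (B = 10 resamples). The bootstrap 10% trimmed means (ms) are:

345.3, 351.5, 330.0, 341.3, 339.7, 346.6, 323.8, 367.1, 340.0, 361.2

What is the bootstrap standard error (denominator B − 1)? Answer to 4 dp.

Bootstrap SE is the standard deviation of the 10 replicate 10% trimmed means.
Mean of replicates: (345.3 + 351.5 + 330.0 + 341.3 + 339.7 + 346.6 + 323.8 + 367.1 + 340.0 + 361.2) / 10 = 3446.50000 / 10 = 344.65000
Sum of squared deviations: (+0.65000)² + (+6.85000)² + (−14.65000)² + (−3.35000)² + (−4.95000)² + (+1.95000)² + (−20.85000)² + (+22.45000)² + (−4.65000)² + (+16.55000)² = 1535.74500
Variance = 1535.74500 / 9 = 170.63833
SE* = √170.63833

SE* = 13.0629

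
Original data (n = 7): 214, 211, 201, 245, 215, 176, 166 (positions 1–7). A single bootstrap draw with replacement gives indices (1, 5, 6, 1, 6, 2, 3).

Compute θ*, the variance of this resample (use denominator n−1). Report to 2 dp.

Resample values: 214, 215, 176, 214, 176, 211, 201.
Mean = 201.0000; sum of squared deviations = 1884.0000
s² = 1884.0000 / 6 = 314.0000

θ* = 314.00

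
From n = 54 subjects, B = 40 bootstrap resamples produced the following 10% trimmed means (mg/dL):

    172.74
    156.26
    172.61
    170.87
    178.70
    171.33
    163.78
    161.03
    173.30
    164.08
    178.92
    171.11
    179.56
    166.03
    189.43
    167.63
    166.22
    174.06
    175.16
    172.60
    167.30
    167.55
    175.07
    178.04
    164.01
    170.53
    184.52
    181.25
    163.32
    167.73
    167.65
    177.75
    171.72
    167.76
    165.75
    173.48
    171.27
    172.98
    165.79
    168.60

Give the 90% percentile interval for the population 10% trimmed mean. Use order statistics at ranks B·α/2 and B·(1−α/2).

(161.03, 181.25)

Sorted replicates: 156.26, 161.03, 163.32, 163.78, 164.01, 164.08, 165.75, 165.79, 166.03, 166.22, 167.30, 167.55, 167.63, 167.65, 167.73, 167.76, 168.60, 170.53, 170.87, 171.11, 171.27, 171.33, 171.72, 172.60, 172.61, 172.74, 172.98, 173.30, 173.48, 174.06, 175.07, 175.16, 177.75, 178.04, 178.70, 178.92, 179.56, 181.25, 184.52, 189.43
α = 0.10; lower rank = 40 × 0.050 = 2; upper rank = 40 × 0.950 = 38.
The 2nd smallest replicate is 161.03; the 38th is 181.25.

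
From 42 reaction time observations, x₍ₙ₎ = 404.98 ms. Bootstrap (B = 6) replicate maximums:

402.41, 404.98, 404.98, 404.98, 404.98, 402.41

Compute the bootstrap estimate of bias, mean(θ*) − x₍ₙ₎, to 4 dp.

bias = −0.8567

mean(θ*) = (402.41 + 404.98 + 404.98 + 404.98 + 404.98 + 402.41) / 6 = 404.12333
bias = 404.12333 − 404.98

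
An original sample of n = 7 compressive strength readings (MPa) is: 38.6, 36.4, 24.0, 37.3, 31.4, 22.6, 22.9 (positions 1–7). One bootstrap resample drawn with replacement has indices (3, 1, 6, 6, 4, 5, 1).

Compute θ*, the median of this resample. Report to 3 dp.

Resample values: 24.0, 38.6, 22.6, 22.6, 37.3, 31.4, 38.6.
Sorted: 22.6, 22.6, 24.0, 31.4, 37.3, 38.6, 38.6
Median = middle value = 31.400

θ* = 31.400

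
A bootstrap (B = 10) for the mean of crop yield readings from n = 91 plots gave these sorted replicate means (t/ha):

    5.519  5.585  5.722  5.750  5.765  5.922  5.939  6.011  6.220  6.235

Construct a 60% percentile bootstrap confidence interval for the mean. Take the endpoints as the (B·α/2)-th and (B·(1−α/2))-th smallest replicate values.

(5.585, 6.011)

α = 0.40; lower rank = 10 × 0.200 = 2; upper rank = 10 × 0.800 = 8.
The 2nd smallest replicate is 5.585; the 8th is 6.011.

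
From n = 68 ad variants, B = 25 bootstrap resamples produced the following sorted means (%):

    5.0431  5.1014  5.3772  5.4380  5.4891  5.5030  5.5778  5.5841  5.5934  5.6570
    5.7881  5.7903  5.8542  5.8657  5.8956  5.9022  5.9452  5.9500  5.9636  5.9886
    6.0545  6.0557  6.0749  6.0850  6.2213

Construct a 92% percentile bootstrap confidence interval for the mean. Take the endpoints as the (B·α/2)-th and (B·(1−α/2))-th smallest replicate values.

α = 0.08; lower rank = 25 × 0.040 = 1; upper rank = 25 × 0.960 = 24.
The 1st smallest replicate is 5.0431; the 24th is 6.0850.

(5.0431, 6.0850)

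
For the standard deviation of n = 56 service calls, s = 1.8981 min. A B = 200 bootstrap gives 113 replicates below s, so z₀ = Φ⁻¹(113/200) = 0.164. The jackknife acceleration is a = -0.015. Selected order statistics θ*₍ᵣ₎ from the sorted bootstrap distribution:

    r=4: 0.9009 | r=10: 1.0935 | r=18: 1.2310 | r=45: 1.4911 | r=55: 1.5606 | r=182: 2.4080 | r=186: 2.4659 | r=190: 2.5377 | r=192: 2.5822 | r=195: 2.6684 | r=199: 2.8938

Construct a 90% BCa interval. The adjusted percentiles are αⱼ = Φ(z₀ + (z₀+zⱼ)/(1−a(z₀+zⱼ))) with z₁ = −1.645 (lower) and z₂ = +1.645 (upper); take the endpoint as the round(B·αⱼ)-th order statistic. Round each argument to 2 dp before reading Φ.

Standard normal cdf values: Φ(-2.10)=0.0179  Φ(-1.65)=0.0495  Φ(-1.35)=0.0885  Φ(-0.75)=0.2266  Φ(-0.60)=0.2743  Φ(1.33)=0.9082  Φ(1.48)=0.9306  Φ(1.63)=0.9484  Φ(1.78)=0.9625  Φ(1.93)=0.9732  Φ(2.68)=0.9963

Lower: z₀ + z₁ = 0.164 + (-1.645) = -1.481; 1 − a(z₀+z₁) = 1 − (-0.015)(-1.481) = 0.9778; argument = 0.164 + (-1.481)/0.9778 = -1.3506 → -1.35.
α₁ = Φ(-1.35) = 0.0885; rank = round(200 × 0.0885) = 18; θ*₍18₎ = 1.2310.
Upper: z₀ + z₂ = 1.809; 1 − a(z₀+z₂) = 1.0271; argument = 1.9252 → 1.93; α₂ = 0.9732; rank = 195; θ*₍195₎ = 2.6684.

(1.2310, 2.6684)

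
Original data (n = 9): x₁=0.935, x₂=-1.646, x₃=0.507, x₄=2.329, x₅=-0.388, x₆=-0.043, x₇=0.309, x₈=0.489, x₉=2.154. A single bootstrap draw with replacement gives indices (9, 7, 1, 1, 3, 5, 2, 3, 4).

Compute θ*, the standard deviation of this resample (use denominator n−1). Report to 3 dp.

Resample values: 2.154, 0.309, 0.935, 0.935, 0.507, -0.388, -1.646, 0.507, 2.329.
Mean = 0.6269; sum of squared deviations = 11.7449
s² = 11.7449 / 8 = 1.4681
s = √1.4681 = 1.212

θ* = 1.212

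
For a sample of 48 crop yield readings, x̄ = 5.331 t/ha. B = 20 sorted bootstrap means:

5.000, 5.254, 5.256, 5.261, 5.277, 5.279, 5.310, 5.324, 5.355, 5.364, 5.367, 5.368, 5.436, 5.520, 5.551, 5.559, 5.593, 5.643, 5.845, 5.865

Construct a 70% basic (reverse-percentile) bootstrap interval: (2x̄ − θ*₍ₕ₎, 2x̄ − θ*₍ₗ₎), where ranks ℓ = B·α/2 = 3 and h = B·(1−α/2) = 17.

(5.069, 5.406)

Percentile endpoints at ranks 3 and 17: θ*₍3₎ = 5.256, θ*₍17₎ = 5.593.
Basic interval reflects these around x̄:
  lower = 2 × 5.331 − 5.593 = 5.069
  upper = 2 × 5.331 − 5.256 = 5.406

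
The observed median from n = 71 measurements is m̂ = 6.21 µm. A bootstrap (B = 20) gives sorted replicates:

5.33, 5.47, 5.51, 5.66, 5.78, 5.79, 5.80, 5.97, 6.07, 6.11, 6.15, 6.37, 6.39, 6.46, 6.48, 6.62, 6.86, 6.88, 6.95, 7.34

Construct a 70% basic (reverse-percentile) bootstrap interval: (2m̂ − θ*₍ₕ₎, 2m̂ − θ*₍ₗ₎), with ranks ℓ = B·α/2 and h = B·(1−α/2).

(5.56, 6.91)

Percentile endpoints at ranks 3 and 17: θ*₍3₎ = 5.51, θ*₍17₎ = 6.86.
Basic interval reflects these around m̂:
  lower = 2 × 6.21 − 6.86 = 5.56
  upper = 2 × 6.21 − 5.51 = 6.91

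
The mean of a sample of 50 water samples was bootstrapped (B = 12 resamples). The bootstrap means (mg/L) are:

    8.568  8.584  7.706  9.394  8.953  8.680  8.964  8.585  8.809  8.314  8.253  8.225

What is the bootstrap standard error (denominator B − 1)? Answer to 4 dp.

Bootstrap SE is the standard deviation of the 12 replicate means.
Mean of replicates: (8.568 + 8.584 + 7.706 + 9.394 + 8.953 + 8.680 + 8.964 + 8.585 + 8.809 + 8.314 + 8.253 + 8.225) / 12 = 103.03500 / 12 = 8.58625
Sum of squared deviations: (−0.01825)² + (−0.00225)² + (−0.88025)² + (+0.80775)² + (+0.36675)² + (+0.09375)² + (+0.37775)² + (−0.00125)² + (+0.22275)² + (−0.27225)² + (−0.33325)² + (−0.36125)² = 2.07892
Variance = 2.07892 / 11 = 0.18899
SE* = √0.18899

SE* = 0.4347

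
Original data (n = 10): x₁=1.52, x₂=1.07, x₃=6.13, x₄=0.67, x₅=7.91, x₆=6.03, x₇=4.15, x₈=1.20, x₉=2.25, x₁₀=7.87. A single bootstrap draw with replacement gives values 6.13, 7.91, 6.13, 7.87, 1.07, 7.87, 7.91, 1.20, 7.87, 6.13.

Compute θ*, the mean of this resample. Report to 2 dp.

θ* = 6.01

Mean = (6.13 + 7.91 + 6.13 + 7.87 + 1.07 + 7.87 + 7.91 + 1.20 + 7.87 + 6.13) / 10 = 60.090 / 10 = 6.01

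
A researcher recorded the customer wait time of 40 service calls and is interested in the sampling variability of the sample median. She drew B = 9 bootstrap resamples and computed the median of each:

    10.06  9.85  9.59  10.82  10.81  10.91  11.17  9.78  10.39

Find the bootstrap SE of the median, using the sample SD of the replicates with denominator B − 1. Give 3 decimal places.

Bootstrap SE is the standard deviation of the 9 replicate medians.
Mean of replicates: (10.06 + 9.85 + 9.59 + 10.82 + 10.81 + 10.91 + 11.17 + 9.78 + 10.39) / 9 = 93.3800 / 9 = 10.3756
Sum of squared deviations: (−0.3156)² + (−0.5256)² + (−0.7856)² + (+0.4444)² + (+0.4344)² + (+0.5344)² + (+0.7944)² + (−0.5956)² + (+0.0144)² = 2.6508
Variance = 2.6508 / 8 = 0.3314
SE* = √0.3314

SE* = 0.576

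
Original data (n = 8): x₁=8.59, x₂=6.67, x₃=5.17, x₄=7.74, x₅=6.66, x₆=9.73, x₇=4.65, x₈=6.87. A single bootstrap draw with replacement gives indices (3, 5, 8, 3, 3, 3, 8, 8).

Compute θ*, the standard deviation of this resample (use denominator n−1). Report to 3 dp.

θ* = 0.883

Resample values: 5.17, 6.66, 6.87, 5.17, 5.17, 5.17, 6.87, 6.87.
Mean = 5.9938; sum of squared deviations = 5.4616
s² = 5.4616 / 7 = 0.7802
s = √0.7802 = 0.883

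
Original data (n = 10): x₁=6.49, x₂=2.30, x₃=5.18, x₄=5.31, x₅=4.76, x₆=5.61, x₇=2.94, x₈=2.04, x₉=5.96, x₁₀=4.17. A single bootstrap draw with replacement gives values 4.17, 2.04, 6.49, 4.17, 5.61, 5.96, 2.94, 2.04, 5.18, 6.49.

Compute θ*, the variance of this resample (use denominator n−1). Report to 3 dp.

Mean = 4.5090; sum of squared deviations = 26.5001
s² = 26.5001 / 9 = 2.9445

θ* = 2.944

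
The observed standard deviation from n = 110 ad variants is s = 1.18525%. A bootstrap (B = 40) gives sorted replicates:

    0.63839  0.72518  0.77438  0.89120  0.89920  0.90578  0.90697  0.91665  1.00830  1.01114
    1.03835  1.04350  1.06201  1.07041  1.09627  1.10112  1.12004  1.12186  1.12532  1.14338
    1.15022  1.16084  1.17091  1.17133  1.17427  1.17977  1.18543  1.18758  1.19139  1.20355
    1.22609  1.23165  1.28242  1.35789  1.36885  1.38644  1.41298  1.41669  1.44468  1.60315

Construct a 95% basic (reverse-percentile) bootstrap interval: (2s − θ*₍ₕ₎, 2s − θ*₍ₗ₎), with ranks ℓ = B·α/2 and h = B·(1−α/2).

(0.92582, 1.73211)

Percentile endpoints at ranks 1 and 39: θ*₍1₎ = 0.63839, θ*₍39₎ = 1.44468.
Basic interval reflects these around s:
  lower = 2 × 1.18525 − 1.44468 = 0.92582
  upper = 2 × 1.18525 − 0.63839 = 1.73211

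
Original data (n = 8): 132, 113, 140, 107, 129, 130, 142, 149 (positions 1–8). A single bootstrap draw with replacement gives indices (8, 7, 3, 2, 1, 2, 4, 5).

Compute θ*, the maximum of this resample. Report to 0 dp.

θ* = 149

Resample values: 149, 142, 140, 113, 132, 113, 107, 129.
Maximum = 149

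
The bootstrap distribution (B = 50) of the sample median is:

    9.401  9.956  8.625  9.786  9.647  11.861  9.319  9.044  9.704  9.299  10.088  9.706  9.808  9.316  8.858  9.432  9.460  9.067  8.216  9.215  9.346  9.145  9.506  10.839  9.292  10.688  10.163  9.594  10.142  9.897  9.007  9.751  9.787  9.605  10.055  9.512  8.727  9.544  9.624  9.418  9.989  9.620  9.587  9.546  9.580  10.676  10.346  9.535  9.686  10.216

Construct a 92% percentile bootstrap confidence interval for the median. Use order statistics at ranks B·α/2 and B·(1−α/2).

Sorted replicates: 8.216, 8.625, 8.727, 8.858, 9.007, 9.044, 9.067, 9.145, 9.215, 9.292, 9.299, 9.316, 9.319, 9.346, 9.401, 9.418, 9.432, 9.460, 9.506, 9.512, 9.535, 9.544, 9.546, 9.580, 9.587, 9.594, 9.605, 9.620, 9.624, 9.647, 9.686, 9.704, 9.706, 9.751, 9.786, 9.787, 9.808, 9.897, 9.956, 9.989, 10.055, 10.088, 10.142, 10.163, 10.216, 10.346, 10.676, 10.688, 10.839, 11.861
α = 0.08; lower rank = 50 × 0.040 = 2; upper rank = 50 × 0.960 = 48.
The 2nd smallest replicate is 8.625; the 48th is 10.688.

(8.625, 10.688)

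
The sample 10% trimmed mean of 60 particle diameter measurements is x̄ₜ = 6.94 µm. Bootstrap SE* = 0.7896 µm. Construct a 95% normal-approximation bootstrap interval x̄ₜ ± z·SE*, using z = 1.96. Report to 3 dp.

(5.392, 8.488)

Margin = 1.96 × 0.7896 = 1.5476
Interval: 6.94 ± 1.5476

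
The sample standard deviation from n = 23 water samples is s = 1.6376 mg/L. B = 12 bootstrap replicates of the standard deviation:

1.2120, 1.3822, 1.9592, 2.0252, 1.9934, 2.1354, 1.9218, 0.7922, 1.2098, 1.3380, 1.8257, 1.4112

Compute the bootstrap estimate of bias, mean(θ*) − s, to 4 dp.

bias = −0.0371

mean(θ*) = (1.2120 + 1.3822 + 1.9592 + 2.0252 + 1.9934 + 2.1354 + 1.9218 + 0.7922 + 1.2098 + 1.3380 + 1.8257 + 1.4112) / 12 = 1.60051
bias = 1.60051 − 1.6376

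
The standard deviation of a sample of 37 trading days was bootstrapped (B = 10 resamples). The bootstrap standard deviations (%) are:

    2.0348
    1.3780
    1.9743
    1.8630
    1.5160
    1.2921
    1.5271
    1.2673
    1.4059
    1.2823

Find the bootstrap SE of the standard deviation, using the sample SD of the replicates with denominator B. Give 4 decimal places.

SE* = 0.2798

Bootstrap SE is the standard deviation of the 10 replicate standard deviations.
Mean of replicates: (2.0348 + 1.3780 + 1.9743 + 1.8630 + 1.5160 + 1.2921 + 1.5271 + 1.2673 + 1.4059 + 1.2823) / 10 = 15.54080 / 10 = 1.55408
Sum of squared deviations: (+0.48072)² + (−0.17608)² + (+0.42022)² + (+0.30892)² + (−0.03808)² + (−0.26198)² + (−0.02698)² + (−0.28678)² + (−0.14818)² + (−0.27178)² = 0.78299
Variance = 0.78299 / 10 = 0.07830
SE* = √0.07830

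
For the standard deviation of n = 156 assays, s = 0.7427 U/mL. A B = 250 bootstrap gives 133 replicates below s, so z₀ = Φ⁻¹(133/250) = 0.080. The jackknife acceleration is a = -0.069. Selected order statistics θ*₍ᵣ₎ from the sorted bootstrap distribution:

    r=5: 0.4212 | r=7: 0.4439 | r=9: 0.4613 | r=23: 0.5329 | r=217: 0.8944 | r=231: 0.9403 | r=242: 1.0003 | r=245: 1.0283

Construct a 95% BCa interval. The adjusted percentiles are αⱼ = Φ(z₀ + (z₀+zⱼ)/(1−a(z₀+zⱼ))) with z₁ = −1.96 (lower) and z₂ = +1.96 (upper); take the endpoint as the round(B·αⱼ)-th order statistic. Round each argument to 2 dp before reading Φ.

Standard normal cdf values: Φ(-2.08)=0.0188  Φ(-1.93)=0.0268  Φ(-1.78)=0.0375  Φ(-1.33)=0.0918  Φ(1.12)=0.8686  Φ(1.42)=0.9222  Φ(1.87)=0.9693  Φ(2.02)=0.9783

(0.4212, 1.0003)

Lower: z₀ + z₁ = 0.080 + (-1.960) = -1.880; 1 − a(z₀+z₁) = 1 − (-0.069)(-1.880) = 0.8703; argument = 0.080 + (-1.880)/0.8703 = -2.0802 → -2.08.
α₁ = Φ(-2.08) = 0.0188; rank = round(250 × 0.0188) = 5; θ*₍5₎ = 0.4212.
Upper: z₀ + z₂ = 2.040; 1 − a(z₀+z₂) = 1.1408; argument = 1.8683 → 1.87; α₂ = 0.9693; rank = 242; θ*₍242₎ = 1.0003.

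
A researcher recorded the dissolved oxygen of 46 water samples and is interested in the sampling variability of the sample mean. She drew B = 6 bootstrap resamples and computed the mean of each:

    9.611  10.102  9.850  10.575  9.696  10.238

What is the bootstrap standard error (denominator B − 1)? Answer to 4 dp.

Bootstrap SE is the standard deviation of the 6 replicate means.
Mean of replicates: (9.611 + 10.102 + 9.850 + 10.575 + 9.696 + 10.238) / 6 = 60.07200 / 6 = 10.01200
Sum of squared deviations: (−0.40100)² + (+0.09000)² + (−0.16200)² + (+0.56300)² + (−0.31600)² + (+0.22600)² = 0.66305
Variance = 0.66305 / 5 = 0.13261
SE* = √0.13261

SE* = 0.3642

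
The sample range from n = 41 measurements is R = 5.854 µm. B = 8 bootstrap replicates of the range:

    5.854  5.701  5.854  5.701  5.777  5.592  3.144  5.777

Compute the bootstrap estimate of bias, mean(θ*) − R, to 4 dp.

bias = −0.4290

mean(θ*) = (5.854 + 5.701 + 5.854 + 5.701 + 5.777 + 5.592 + 3.144 + 5.777) / 8 = 5.42500
bias = 5.42500 − 5.854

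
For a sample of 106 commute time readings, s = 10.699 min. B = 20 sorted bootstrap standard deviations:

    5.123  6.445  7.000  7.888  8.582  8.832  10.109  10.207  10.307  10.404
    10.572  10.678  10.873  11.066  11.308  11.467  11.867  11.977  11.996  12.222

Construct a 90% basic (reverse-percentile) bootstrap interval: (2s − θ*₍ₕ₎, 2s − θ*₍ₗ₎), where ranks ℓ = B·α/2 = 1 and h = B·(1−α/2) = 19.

Percentile endpoints at ranks 1 and 19: θ*₍1₎ = 5.123, θ*₍19₎ = 11.996.
Basic interval reflects these around s:
  lower = 2 × 10.699 − 11.996 = 9.402
  upper = 2 × 10.699 − 5.123 = 16.275

(9.402, 16.275)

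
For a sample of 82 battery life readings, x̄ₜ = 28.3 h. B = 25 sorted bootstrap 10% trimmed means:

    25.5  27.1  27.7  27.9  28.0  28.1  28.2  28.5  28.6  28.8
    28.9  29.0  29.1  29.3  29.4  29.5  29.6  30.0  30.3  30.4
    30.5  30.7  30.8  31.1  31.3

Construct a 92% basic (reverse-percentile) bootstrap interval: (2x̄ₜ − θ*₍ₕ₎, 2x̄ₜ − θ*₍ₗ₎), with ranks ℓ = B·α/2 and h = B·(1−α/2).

Percentile endpoints at ranks 1 and 24: θ*₍1₎ = 25.5, θ*₍24₎ = 31.1.
Basic interval reflects these around x̄ₜ:
  lower = 2 × 28.3 − 31.1 = 25.5
  upper = 2 × 28.3 − 25.5 = 31.1

(25.5, 31.1)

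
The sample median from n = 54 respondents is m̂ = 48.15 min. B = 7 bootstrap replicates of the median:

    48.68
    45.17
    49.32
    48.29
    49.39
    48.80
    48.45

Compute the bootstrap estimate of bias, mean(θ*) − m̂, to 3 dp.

mean(θ*) = (48.68 + 45.17 + 49.32 + 48.29 + 49.39 + 48.80 + 48.45) / 7 = 48.3000
bias = 48.3000 − 48.15

bias = +0.150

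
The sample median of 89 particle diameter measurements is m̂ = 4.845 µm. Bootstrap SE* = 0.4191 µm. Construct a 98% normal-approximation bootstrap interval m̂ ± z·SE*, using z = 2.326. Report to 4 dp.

(3.8702, 5.8198)

Margin = 2.326 × 0.4191 = 0.97483
Interval: 4.845 ± 0.97483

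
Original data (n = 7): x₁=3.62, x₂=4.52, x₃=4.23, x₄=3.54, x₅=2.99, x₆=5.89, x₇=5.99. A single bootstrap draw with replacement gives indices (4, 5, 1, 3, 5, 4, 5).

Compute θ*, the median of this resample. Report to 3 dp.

Resample values: 3.54, 2.99, 3.62, 4.23, 2.99, 3.54, 2.99.
Sorted: 2.99, 2.99, 2.99, 3.54, 3.54, 3.62, 4.23
Median = middle value = 3.540

θ* = 3.540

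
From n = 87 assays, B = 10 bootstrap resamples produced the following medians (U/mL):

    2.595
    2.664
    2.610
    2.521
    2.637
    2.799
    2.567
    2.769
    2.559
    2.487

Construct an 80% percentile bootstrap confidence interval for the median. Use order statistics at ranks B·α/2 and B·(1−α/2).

Sorted replicates: 2.487, 2.521, 2.559, 2.567, 2.595, 2.610, 2.637, 2.664, 2.769, 2.799
α = 0.20; lower rank = 10 × 0.100 = 1; upper rank = 10 × 0.900 = 9.
The 1st smallest replicate is 2.487; the 9th is 2.769.

(2.487, 2.769)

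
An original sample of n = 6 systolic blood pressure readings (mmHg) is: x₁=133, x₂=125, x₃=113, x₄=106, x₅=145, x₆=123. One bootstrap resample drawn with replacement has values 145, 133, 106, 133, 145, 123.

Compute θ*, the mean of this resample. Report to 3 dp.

θ* = 130.833

Mean = (145 + 133 + 106 + 133 + 145 + 123) / 6 = 785.0 / 6 = 130.833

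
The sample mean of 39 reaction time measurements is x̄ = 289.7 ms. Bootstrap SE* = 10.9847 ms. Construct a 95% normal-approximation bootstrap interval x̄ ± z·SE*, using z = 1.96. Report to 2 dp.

Margin = 1.96 × 10.9847 = 21.530
Interval: 289.7 ± 21.530

(268.17, 311.23)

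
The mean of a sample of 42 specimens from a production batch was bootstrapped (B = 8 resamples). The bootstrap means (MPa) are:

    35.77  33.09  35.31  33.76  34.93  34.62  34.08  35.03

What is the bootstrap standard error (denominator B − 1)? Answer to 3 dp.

SE* = 0.880

Bootstrap SE is the standard deviation of the 8 replicate means.
Mean of replicates: (35.77 + 33.09 + 35.31 + 33.76 + 34.93 + 34.62 + 34.08 + 35.03) / 8 = 276.5900 / 8 = 34.5738
Sum of squared deviations: (+1.1962)² + (−1.4838)² + (+0.7362)² + (−0.8138)² + (+0.3562)² + (+0.0462)² + (−0.4938)² + (+0.4562)² = 5.4178
Variance = 5.4178 / 7 = 0.7740
SE* = √0.7740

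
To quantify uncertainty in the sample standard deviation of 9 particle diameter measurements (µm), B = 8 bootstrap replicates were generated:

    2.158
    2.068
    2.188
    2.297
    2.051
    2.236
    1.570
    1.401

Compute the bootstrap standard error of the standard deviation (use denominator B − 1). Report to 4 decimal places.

Bootstrap SE is the standard deviation of the 8 replicate standard deviations.
Mean of replicates: (2.158 + 2.068 + 2.188 + 2.297 + 2.051 + 2.236 + 1.570 + 1.401) / 8 = 15.96900 / 8 = 1.99613
Sum of squared deviations: (+0.16187)² + (+0.07187)² + (+0.19188)² + (+0.30088)² + (+0.05488)² + (+0.23988)² + (−0.42613)² + (−0.59513)² = 0.75502
Variance = 0.75502 / 7 = 0.10786
SE* = √0.10786

SE* = 0.3284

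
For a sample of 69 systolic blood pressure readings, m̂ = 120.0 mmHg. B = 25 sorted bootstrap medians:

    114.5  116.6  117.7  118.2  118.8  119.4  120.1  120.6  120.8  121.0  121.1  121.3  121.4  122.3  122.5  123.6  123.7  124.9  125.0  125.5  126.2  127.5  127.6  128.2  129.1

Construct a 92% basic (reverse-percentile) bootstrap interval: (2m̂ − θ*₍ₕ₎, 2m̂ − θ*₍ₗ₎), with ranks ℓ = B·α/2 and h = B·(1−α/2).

Percentile endpoints at ranks 1 and 24: θ*₍1₎ = 114.5, θ*₍24₎ = 128.2.
Basic interval reflects these around m̂:
  lower = 2 × 120.0 − 128.2 = 111.8
  upper = 2 × 120.0 − 114.5 = 125.5

(111.8, 125.5)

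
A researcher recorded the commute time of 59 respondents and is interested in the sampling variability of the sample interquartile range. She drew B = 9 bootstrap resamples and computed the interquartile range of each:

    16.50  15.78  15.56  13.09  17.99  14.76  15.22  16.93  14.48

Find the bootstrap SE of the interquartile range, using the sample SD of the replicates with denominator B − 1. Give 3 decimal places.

Bootstrap SE is the standard deviation of the 9 replicate interquartile ranges.
Mean of replicates: (16.50 + 15.78 + 15.56 + 13.09 + 17.99 + 14.76 + 15.22 + 16.93 + 14.48) / 9 = 140.3100 / 9 = 15.5900
Sum of squared deviations: (+0.9100)² + (+0.1900)² + (−0.0300)² + (−2.5000)² + (+2.4000)² + (−0.8300)² + (−0.3700)² + (+1.3400)² + (−1.1100)² = 16.7286
Variance = 16.7286 / 8 = 2.0911
SE* = √2.0911

SE* = 1.446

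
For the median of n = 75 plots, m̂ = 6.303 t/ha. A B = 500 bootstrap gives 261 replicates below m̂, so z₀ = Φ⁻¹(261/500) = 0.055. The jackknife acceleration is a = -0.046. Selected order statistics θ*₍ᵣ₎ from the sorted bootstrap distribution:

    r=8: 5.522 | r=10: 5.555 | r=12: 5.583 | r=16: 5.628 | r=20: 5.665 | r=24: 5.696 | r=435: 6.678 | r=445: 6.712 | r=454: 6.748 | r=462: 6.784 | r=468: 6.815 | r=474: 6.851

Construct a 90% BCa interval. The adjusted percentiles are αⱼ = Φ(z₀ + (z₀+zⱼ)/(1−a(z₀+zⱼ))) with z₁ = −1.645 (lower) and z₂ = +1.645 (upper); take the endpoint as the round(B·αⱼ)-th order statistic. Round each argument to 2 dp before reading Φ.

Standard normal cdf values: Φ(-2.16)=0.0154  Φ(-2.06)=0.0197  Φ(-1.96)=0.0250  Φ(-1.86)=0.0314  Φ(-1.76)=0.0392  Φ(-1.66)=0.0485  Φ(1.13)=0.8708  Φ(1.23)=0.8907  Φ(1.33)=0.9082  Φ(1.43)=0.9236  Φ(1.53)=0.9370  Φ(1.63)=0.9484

(5.696, 6.851)

Lower: z₀ + z₁ = 0.055 + (-1.645) = -1.590; 1 − a(z₀+z₁) = 1 − (-0.046)(-1.590) = 0.9269; argument = 0.055 + (-1.590)/0.9269 = -1.6605 → -1.66.
α₁ = Φ(-1.66) = 0.0485; rank = round(500 × 0.0485) = 24; θ*₍24₎ = 5.696.
Upper: z₀ + z₂ = 1.700; 1 − a(z₀+z₂) = 1.0782; argument = 1.6317 → 1.63; α₂ = 0.9484; rank = 474; θ*₍474₎ = 6.851.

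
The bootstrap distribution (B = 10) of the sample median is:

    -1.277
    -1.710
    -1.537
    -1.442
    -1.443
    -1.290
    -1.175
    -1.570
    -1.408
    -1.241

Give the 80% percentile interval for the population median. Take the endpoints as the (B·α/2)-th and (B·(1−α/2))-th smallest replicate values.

Sorted replicates: -1.710, -1.570, -1.537, -1.443, -1.442, -1.408, -1.290, -1.277, -1.241, -1.175
α = 0.20; lower rank = 10 × 0.100 = 1; upper rank = 10 × 0.900 = 9.
The 1st smallest replicate is -1.710; the 9th is -1.241.

(-1.710, -1.241)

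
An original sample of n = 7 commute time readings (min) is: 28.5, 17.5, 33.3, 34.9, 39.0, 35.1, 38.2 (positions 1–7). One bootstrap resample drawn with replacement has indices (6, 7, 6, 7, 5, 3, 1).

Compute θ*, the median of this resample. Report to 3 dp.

Resample values: 35.1, 38.2, 35.1, 38.2, 39.0, 33.3, 28.5.
Sorted: 28.5, 33.3, 35.1, 35.1, 38.2, 38.2, 39.0
Median = middle value = 35.100

θ* = 35.100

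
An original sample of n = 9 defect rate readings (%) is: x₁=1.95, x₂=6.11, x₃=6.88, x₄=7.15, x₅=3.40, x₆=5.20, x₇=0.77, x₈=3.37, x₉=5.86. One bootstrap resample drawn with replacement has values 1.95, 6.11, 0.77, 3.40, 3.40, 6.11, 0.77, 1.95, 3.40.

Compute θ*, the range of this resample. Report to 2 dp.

Range = 6.11 − 0.77 = 5.34

θ* = 5.34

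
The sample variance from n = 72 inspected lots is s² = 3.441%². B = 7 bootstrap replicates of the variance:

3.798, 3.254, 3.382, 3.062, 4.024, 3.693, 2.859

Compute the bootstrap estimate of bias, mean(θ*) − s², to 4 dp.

bias = −0.0021

mean(θ*) = (3.798 + 3.254 + 3.382 + 3.062 + 4.024 + 3.693 + 2.859) / 7 = 3.43886
bias = 3.43886 − 3.441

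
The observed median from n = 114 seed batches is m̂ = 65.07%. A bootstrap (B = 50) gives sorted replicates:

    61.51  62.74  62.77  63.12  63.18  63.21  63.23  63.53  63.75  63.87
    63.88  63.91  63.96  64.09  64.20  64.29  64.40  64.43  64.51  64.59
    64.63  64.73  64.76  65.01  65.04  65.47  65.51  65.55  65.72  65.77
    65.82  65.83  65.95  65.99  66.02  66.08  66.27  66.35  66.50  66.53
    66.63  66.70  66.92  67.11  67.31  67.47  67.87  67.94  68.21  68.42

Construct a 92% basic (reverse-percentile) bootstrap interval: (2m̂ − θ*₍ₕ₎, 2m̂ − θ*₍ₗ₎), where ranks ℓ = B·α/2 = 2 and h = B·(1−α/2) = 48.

Percentile endpoints at ranks 2 and 48: θ*₍2₎ = 62.74, θ*₍48₎ = 67.94.
Basic interval reflects these around m̂:
  lower = 2 × 65.07 − 67.94 = 62.20
  upper = 2 × 65.07 − 62.74 = 67.40

(62.20, 67.40)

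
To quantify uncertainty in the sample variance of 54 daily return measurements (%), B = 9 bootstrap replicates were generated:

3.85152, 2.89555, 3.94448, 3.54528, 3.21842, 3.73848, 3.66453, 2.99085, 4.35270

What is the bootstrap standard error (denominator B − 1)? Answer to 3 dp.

Bootstrap SE is the standard deviation of the 9 replicate variances.
Mean of replicates: (3.85152 + 2.89555 + 3.94448 + 3.54528 + 3.21842 + 3.73848 + 3.66453 + 2.99085 + 4.35270) / 9 = 32.201810 / 9 = 3.577979
Sum of squared deviations: (+0.273541)² + (−0.682429)² + (+0.366501)² + (−0.032699)² + (−0.359559)² + (+0.160501)² + (+0.086551)² + (−0.587129)² + (+0.774721)² = 1.783374
Variance = 1.783374 / 8 = 0.222922
SE* = √0.222922

SE* = 0.472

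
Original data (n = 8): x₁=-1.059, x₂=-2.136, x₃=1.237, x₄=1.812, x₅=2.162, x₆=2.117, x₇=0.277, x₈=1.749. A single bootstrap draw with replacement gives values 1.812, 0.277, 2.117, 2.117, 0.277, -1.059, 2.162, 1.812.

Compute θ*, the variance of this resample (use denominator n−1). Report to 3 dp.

Mean = 1.1894; sum of squared deviations = 10.1623
s² = 10.1623 / 7 = 1.4518

θ* = 1.452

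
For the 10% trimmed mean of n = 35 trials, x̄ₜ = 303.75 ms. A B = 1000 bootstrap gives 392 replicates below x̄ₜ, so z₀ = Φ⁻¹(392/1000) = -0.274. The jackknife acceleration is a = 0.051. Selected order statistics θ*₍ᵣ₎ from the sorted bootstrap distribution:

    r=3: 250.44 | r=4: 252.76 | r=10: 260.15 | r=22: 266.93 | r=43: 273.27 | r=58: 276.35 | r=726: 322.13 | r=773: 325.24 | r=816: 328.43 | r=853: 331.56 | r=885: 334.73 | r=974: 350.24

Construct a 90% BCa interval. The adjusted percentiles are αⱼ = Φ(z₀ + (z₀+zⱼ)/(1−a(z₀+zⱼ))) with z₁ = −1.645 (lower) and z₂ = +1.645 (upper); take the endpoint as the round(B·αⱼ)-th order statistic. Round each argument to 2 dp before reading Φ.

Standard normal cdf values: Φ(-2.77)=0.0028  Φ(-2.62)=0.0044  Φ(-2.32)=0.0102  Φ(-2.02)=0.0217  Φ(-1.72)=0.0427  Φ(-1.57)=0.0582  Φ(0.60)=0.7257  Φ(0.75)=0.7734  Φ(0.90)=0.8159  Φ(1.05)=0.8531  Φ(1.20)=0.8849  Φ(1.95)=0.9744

Lower: z₀ + z₁ = -0.274 + (-1.645) = -1.919; 1 − a(z₀+z₁) = 1 − (0.051)(-1.919) = 1.0979; argument = -0.274 + (-1.919)/1.0979 = -2.0219 → -2.02.
α₁ = Φ(-2.02) = 0.0217; rank = round(1000 × 0.0217) = 22; θ*₍22₎ = 266.93.
Upper: z₀ + z₂ = 1.371; 1 − a(z₀+z₂) = 0.9301; argument = 1.2001 → 1.20; α₂ = 0.8849; rank = 885; θ*₍885₎ = 334.73.

(266.93, 334.73)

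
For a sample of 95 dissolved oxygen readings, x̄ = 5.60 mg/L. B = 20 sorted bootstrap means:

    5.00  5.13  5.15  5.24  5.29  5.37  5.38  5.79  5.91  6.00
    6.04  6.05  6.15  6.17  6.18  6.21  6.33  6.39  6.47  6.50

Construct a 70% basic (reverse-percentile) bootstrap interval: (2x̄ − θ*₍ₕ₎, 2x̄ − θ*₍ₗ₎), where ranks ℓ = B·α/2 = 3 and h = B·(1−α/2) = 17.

(4.87, 6.05)

Percentile endpoints at ranks 3 and 17: θ*₍3₎ = 5.15, θ*₍17₎ = 6.33.
Basic interval reflects these around x̄:
  lower = 2 × 5.60 − 6.33 = 4.87
  upper = 2 × 5.60 − 5.15 = 6.05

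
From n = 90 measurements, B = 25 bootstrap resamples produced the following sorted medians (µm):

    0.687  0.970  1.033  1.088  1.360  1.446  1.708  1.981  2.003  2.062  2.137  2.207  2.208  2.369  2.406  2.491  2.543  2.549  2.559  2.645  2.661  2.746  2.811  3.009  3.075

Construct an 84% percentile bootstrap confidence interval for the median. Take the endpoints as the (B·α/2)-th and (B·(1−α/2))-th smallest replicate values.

α = 0.16; lower rank = 25 × 0.080 = 2; upper rank = 25 × 0.920 = 23.
The 2nd smallest replicate is 0.970; the 23rd is 2.811.

(0.970, 2.811)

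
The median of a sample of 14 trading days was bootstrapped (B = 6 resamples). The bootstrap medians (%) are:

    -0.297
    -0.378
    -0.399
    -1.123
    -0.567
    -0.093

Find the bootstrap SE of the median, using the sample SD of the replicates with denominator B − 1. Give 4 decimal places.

Bootstrap SE is the standard deviation of the 6 replicate medians.
Mean of replicates: ((-0.297) + (-0.378) + (-0.399) + (-1.123) + (-0.567) + (-0.093)) / 6 = -2.85700 / 6 = -0.47617
Sum of squared deviations: (+0.17917)² + (+0.09817)² + (+0.07717)² + (−0.64683)² + (−0.09083)² + (+0.38317)² = 0.62115
Variance = 0.62115 / 5 = 0.12423
SE* = √0.12423

SE* = 0.3525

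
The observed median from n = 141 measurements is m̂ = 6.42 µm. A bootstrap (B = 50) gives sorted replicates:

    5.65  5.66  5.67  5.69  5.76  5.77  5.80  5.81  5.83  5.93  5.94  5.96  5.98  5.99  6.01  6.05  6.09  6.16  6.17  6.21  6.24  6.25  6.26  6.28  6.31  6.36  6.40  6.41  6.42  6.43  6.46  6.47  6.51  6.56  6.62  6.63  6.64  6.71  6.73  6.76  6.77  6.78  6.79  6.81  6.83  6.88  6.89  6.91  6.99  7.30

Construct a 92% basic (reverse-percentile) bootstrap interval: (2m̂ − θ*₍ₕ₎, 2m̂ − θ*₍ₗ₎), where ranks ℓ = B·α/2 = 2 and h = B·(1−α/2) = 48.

(5.93, 7.18)

Percentile endpoints at ranks 2 and 48: θ*₍2₎ = 5.66, θ*₍48₎ = 6.91.
Basic interval reflects these around m̂:
  lower = 2 × 6.42 − 6.91 = 5.93
  upper = 2 × 6.42 − 5.66 = 7.18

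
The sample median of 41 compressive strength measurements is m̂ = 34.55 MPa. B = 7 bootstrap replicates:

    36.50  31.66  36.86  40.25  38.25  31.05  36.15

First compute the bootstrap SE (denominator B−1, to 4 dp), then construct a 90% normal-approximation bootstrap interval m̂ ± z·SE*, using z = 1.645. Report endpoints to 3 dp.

Mean of replicates = 35.8171; sum of squared deviations = 67.2411; SE* = √(67.2411/6) = 3.3477
Margin = 1.645 × 3.3477 = 5.5070
Interval: 34.55 ± 5.5070

(29.043, 40.057)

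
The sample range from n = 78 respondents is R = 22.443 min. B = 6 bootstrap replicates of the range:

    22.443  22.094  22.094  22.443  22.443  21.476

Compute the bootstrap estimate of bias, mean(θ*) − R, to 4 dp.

mean(θ*) = (22.443 + 22.094 + 22.094 + 22.443 + 22.443 + 21.476) / 6 = 22.16550
bias = 22.16550 − 22.443

bias = −0.2775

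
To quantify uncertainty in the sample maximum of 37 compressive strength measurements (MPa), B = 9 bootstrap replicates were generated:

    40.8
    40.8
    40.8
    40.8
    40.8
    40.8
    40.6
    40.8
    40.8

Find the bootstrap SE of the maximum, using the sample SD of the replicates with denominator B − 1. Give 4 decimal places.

Bootstrap SE is the standard deviation of the 9 replicate maximums.
Mean of replicates: (40.8 + 40.8 + 40.8 + 40.8 + 40.8 + 40.8 + 40.6 + 40.8 + 40.8) / 9 = 367.000000 / 9 = 40.777778
Sum of squared deviations: (+0.022222)² + (+0.022222)² + (+0.022222)² + (+0.022222)² + (+0.022222)² + (+0.022222)² + (−0.177778)² + (+0.022222)² + (+0.022222)² = 0.035556
Variance = 0.035556 / 8 = 0.004444
SE* = √0.004444

SE* = 0.0667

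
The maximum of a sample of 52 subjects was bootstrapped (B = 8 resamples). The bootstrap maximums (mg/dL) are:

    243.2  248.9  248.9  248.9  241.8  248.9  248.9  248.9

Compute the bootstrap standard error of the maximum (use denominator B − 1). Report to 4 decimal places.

Bootstrap SE is the standard deviation of the 8 replicate maximums.
Mean of replicates: (243.2 + 248.9 + 248.9 + 248.9 + 241.8 + 248.9 + 248.9 + 248.9) / 8 = 1978.40000 / 8 = 247.30000
Sum of squared deviations: (−4.10000)² + (+1.60000)² + (+1.60000)² + (+1.60000)² + (−5.50000)² + (+1.60000)² + (+1.60000)² + (+1.60000)² = 62.42000
Variance = 62.42000 / 7 = 8.91714
SE* = √8.91714

SE* = 2.9862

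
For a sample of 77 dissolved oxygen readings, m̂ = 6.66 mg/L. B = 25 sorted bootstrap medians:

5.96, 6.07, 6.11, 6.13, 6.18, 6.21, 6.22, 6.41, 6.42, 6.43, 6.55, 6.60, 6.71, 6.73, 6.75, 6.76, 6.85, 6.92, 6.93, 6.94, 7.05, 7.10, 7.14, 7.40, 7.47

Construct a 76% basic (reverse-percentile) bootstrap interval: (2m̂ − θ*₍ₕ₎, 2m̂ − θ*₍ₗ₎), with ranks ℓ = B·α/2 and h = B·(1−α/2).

Percentile endpoints at ranks 3 and 22: θ*₍3₎ = 6.11, θ*₍22₎ = 7.10.
Basic interval reflects these around m̂:
  lower = 2 × 6.66 − 7.10 = 6.22
  upper = 2 × 6.66 − 6.11 = 7.21

(6.22, 7.21)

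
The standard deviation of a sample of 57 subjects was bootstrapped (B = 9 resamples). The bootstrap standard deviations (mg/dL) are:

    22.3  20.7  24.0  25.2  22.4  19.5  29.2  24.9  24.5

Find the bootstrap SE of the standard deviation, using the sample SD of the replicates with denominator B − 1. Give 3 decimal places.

Bootstrap SE is the standard deviation of the 9 replicate standard deviations.
Mean of replicates: (22.3 + 20.7 + 24.0 + 25.2 + 22.4 + 19.5 + 29.2 + 24.9 + 24.5) / 9 = 212.7000 / 9 = 23.6333
Sum of squared deviations: (−1.3333)² + (−2.9333)² + (+0.3667)² + (+1.5667)² + (−1.2333)² + (−4.1333)² + (+5.5667)² + (+1.2667)² + (+0.8667)² = 64.9200
Variance = 64.9200 / 8 = 8.1150
SE* = √8.1150

SE* = 2.849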